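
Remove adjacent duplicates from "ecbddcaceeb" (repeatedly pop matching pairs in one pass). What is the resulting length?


Input: ecbddcaceeb
Stack-based adjacent duplicate removal:
  Read 'e': push. Stack: e
  Read 'c': push. Stack: ec
  Read 'b': push. Stack: ecb
  Read 'd': push. Stack: ecbd
  Read 'd': matches stack top 'd' => pop. Stack: ecb
  Read 'c': push. Stack: ecbc
  Read 'a': push. Stack: ecbca
  Read 'c': push. Stack: ecbcac
  Read 'e': push. Stack: ecbcace
  Read 'e': matches stack top 'e' => pop. Stack: ecbcac
  Read 'b': push. Stack: ecbcacb
Final stack: "ecbcacb" (length 7)

7


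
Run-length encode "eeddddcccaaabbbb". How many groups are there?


Input: eeddddcccaaabbbb
Scanning for consecutive runs:
  Group 1: 'e' x 2 (positions 0-1)
  Group 2: 'd' x 4 (positions 2-5)
  Group 3: 'c' x 3 (positions 6-8)
  Group 4: 'a' x 3 (positions 9-11)
  Group 5: 'b' x 4 (positions 12-15)
Total groups: 5

5


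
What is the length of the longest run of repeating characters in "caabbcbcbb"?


Input: "caabbcbcbb"
Scanning for longest run:
  Position 1 ('a'): new char, reset run to 1
  Position 2 ('a'): continues run of 'a', length=2
  Position 3 ('b'): new char, reset run to 1
  Position 4 ('b'): continues run of 'b', length=2
  Position 5 ('c'): new char, reset run to 1
  Position 6 ('b'): new char, reset run to 1
  Position 7 ('c'): new char, reset run to 1
  Position 8 ('b'): new char, reset run to 1
  Position 9 ('b'): continues run of 'b', length=2
Longest run: 'a' with length 2

2


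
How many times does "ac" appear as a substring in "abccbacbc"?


Searching for "ac" in "abccbacbc"
Scanning each position:
  Position 0: "ab" => no
  Position 1: "bc" => no
  Position 2: "cc" => no
  Position 3: "cb" => no
  Position 4: "ba" => no
  Position 5: "ac" => MATCH
  Position 6: "cb" => no
  Position 7: "bc" => no
Total occurrences: 1

1


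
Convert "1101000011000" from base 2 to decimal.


Input: "1101000011000" in base 2
Positional expansion:
  Digit '1' (value 1) x 2^12 = 4096
  Digit '1' (value 1) x 2^11 = 2048
  Digit '0' (value 0) x 2^10 = 0
  Digit '1' (value 1) x 2^9 = 512
  Digit '0' (value 0) x 2^8 = 0
  Digit '0' (value 0) x 2^7 = 0
  Digit '0' (value 0) x 2^6 = 0
  Digit '0' (value 0) x 2^5 = 0
  Digit '1' (value 1) x 2^4 = 16
  Digit '1' (value 1) x 2^3 = 8
  Digit '0' (value 0) x 2^2 = 0
  Digit '0' (value 0) x 2^1 = 0
  Digit '0' (value 0) x 2^0 = 0
Sum = 6680

6680


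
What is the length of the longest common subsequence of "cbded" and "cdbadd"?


LCS of "cbded" and "cdbadd"
DP table:
           c    d    b    a    d    d
      0    0    0    0    0    0    0
  c   0    1    1    1    1    1    1
  b   0    1    1    2    2    2    2
  d   0    1    2    2    2    3    3
  e   0    1    2    2    2    3    3
  d   0    1    2    2    2    3    4
LCS length = dp[5][6] = 4

4


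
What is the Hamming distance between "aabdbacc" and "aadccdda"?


Comparing "aabdbacc" and "aadccdda" position by position:
  Position 0: 'a' vs 'a' => same
  Position 1: 'a' vs 'a' => same
  Position 2: 'b' vs 'd' => differ
  Position 3: 'd' vs 'c' => differ
  Position 4: 'b' vs 'c' => differ
  Position 5: 'a' vs 'd' => differ
  Position 6: 'c' vs 'd' => differ
  Position 7: 'c' vs 'a' => differ
Total differences (Hamming distance): 6

6


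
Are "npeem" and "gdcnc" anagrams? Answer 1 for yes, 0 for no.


Strings: "npeem", "gdcnc"
Sorted first:  eemnp
Sorted second: ccdgn
Differ at position 0: 'e' vs 'c' => not anagrams

0


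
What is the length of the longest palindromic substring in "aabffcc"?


Input: "aabffcc"
Checking substrings for palindromes:
  [0:2] "aa" (len 2) => palindrome
  [3:5] "ff" (len 2) => palindrome
  [5:7] "cc" (len 2) => palindrome
Longest palindromic substring: "aa" with length 2

2


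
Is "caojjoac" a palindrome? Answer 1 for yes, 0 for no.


Input: caojjoac
Reversed: caojjoac
  Compare pos 0 ('c') with pos 7 ('c'): match
  Compare pos 1 ('a') with pos 6 ('a'): match
  Compare pos 2 ('o') with pos 5 ('o'): match
  Compare pos 3 ('j') with pos 4 ('j'): match
Result: palindrome

1


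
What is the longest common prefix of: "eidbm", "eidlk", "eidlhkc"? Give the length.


Words: eidbm, eidlk, eidlhkc
  Position 0: all 'e' => match
  Position 1: all 'i' => match
  Position 2: all 'd' => match
  Position 3: ('b', 'l', 'l') => mismatch, stop
LCP = "eid" (length 3)

3


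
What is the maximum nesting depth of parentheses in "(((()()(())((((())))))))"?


Input: "(((()()(())((((())))))))"
Tracking depth:
  Position 0 '(': depth becomes 1
  Position 1 '(': depth becomes 2
  Position 2 '(': depth becomes 3
  Position 3 '(': depth becomes 4
  Position 4 ')': depth becomes 3
  Position 5 '(': depth becomes 4
  Position 6 ')': depth becomes 3
  Position 7 '(': depth becomes 4
  Position 8 '(': depth becomes 5
  Position 9 ')': depth becomes 4
  Position 10 ')': depth becomes 3
  Position 11 '(': depth becomes 4
  Position 12 '(': depth becomes 5
  Position 13 '(': depth becomes 6
  Position 14 '(': depth becomes 7
  Position 15 '(': depth becomes 8
  Position 16 ')': depth becomes 7
  Position 17 ')': depth becomes 6
  Position 18 ')': depth becomes 5
  Position 19 ')': depth becomes 4
  Position 20 ')': depth becomes 3
  Position 21 ')': depth becomes 2
  Position 22 ')': depth becomes 1
  Position 23 ')': depth becomes 0
Maximum depth reached: 8

8


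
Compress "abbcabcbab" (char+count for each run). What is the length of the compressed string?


Input: abbcabcbab
Runs:
  'a' x 1 => "a1"
  'b' x 2 => "b2"
  'c' x 1 => "c1"
  'a' x 1 => "a1"
  'b' x 1 => "b1"
  'c' x 1 => "c1"
  'b' x 1 => "b1"
  'a' x 1 => "a1"
  'b' x 1 => "b1"
Compressed: "a1b2c1a1b1c1b1a1b1"
Compressed length: 18

18


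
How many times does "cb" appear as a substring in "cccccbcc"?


Searching for "cb" in "cccccbcc"
Scanning each position:
  Position 0: "cc" => no
  Position 1: "cc" => no
  Position 2: "cc" => no
  Position 3: "cc" => no
  Position 4: "cb" => MATCH
  Position 5: "bc" => no
  Position 6: "cc" => no
Total occurrences: 1

1


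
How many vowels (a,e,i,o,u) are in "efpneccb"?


Input: efpneccb
Checking each character:
  'e' at position 0: vowel (running total: 1)
  'f' at position 1: consonant
  'p' at position 2: consonant
  'n' at position 3: consonant
  'e' at position 4: vowel (running total: 2)
  'c' at position 5: consonant
  'c' at position 6: consonant
  'b' at position 7: consonant
Total vowels: 2

2


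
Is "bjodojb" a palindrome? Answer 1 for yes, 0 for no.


Input: bjodojb
Reversed: bjodojb
  Compare pos 0 ('b') with pos 6 ('b'): match
  Compare pos 1 ('j') with pos 5 ('j'): match
  Compare pos 2 ('o') with pos 4 ('o'): match
Result: palindrome

1


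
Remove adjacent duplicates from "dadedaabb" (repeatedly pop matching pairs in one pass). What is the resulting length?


Input: dadedaabb
Stack-based adjacent duplicate removal:
  Read 'd': push. Stack: d
  Read 'a': push. Stack: da
  Read 'd': push. Stack: dad
  Read 'e': push. Stack: dade
  Read 'd': push. Stack: daded
  Read 'a': push. Stack: dadeda
  Read 'a': matches stack top 'a' => pop. Stack: daded
  Read 'b': push. Stack: dadedb
  Read 'b': matches stack top 'b' => pop. Stack: daded
Final stack: "daded" (length 5)

5


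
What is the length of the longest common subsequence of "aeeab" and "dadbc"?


LCS of "aeeab" and "dadbc"
DP table:
           d    a    d    b    c
      0    0    0    0    0    0
  a   0    0    1    1    1    1
  e   0    0    1    1    1    1
  e   0    0    1    1    1    1
  a   0    0    1    1    1    1
  b   0    0    1    1    2    2
LCS length = dp[5][5] = 2

2


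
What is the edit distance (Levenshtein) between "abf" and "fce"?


Computing edit distance: "abf" -> "fce"
DP table:
           f    c    e
      0    1    2    3
  a   1    1    2    3
  b   2    2    2    3
  f   3    2    3    3
Edit distance = dp[3][3] = 3

3


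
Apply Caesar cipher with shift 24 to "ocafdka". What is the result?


Caesar cipher: shift "ocafdka" by 24
  'o' (pos 14) + 24 = pos 12 = 'm'
  'c' (pos 2) + 24 = pos 0 = 'a'
  'a' (pos 0) + 24 = pos 24 = 'y'
  'f' (pos 5) + 24 = pos 3 = 'd'
  'd' (pos 3) + 24 = pos 1 = 'b'
  'k' (pos 10) + 24 = pos 8 = 'i'
  'a' (pos 0) + 24 = pos 24 = 'y'
Result: maydbiy

maydbiy


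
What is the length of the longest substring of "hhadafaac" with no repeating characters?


Input: "hhadafaac"
Sliding window (track last position of each char):
  Position 0 ('h'): window [0,0] length 1 -- new best
  Position 1 ('h'): repeat (last at 0), move window start to 1
  Position 1 ('h'): window [1,1] length 1
  Position 2 ('a'): window [1,2] length 2 -- new best
  Position 3 ('d'): window [1,3] length 3 -- new best
  Position 4 ('a'): repeat (last at 2), move window start to 3
  Position 4 ('a'): window [3,4] length 2
  Position 5 ('f'): window [3,5] length 3
  Position 6 ('a'): repeat (last at 4), move window start to 5
  Position 6 ('a'): window [5,6] length 2
  Position 7 ('a'): repeat (last at 6), move window start to 7
  Position 7 ('a'): window [7,7] length 1
  Position 8 ('c'): window [7,8] length 2
Longest substring with no repeats: "had" with length 3

3


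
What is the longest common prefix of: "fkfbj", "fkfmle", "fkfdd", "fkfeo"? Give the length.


Words: fkfbj, fkfmle, fkfdd, fkfeo
  Position 0: all 'f' => match
  Position 1: all 'k' => match
  Position 2: all 'f' => match
  Position 3: ('b', 'm', 'd', 'e') => mismatch, stop
LCP = "fkf" (length 3)

3


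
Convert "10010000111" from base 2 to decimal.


Input: "10010000111" in base 2
Positional expansion:
  Digit '1' (value 1) x 2^10 = 1024
  Digit '0' (value 0) x 2^9 = 0
  Digit '0' (value 0) x 2^8 = 0
  Digit '1' (value 1) x 2^7 = 128
  Digit '0' (value 0) x 2^6 = 0
  Digit '0' (value 0) x 2^5 = 0
  Digit '0' (value 0) x 2^4 = 0
  Digit '0' (value 0) x 2^3 = 0
  Digit '1' (value 1) x 2^2 = 4
  Digit '1' (value 1) x 2^1 = 2
  Digit '1' (value 1) x 2^0 = 1
Sum = 1159

1159


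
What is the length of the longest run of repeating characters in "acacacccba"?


Input: "acacacccba"
Scanning for longest run:
  Position 1 ('c'): new char, reset run to 1
  Position 2 ('a'): new char, reset run to 1
  Position 3 ('c'): new char, reset run to 1
  Position 4 ('a'): new char, reset run to 1
  Position 5 ('c'): new char, reset run to 1
  Position 6 ('c'): continues run of 'c', length=2
  Position 7 ('c'): continues run of 'c', length=3
  Position 8 ('b'): new char, reset run to 1
  Position 9 ('a'): new char, reset run to 1
Longest run: 'c' with length 3

3


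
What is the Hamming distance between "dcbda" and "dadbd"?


Comparing "dcbda" and "dadbd" position by position:
  Position 0: 'd' vs 'd' => same
  Position 1: 'c' vs 'a' => differ
  Position 2: 'b' vs 'd' => differ
  Position 3: 'd' vs 'b' => differ
  Position 4: 'a' vs 'd' => differ
Total differences (Hamming distance): 4

4


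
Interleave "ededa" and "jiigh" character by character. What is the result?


Interleaving "ededa" and "jiigh":
  Position 0: 'e' from first, 'j' from second => "ej"
  Position 1: 'd' from first, 'i' from second => "di"
  Position 2: 'e' from first, 'i' from second => "ei"
  Position 3: 'd' from first, 'g' from second => "dg"
  Position 4: 'a' from first, 'h' from second => "ah"
Result: ejdieidgah

ejdieidgah


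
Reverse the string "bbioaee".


Input: bbioaee
Reading characters right to left:
  Position 6: 'e'
  Position 5: 'e'
  Position 4: 'a'
  Position 3: 'o'
  Position 2: 'i'
  Position 1: 'b'
  Position 0: 'b'
Reversed: eeaoibb

eeaoibb


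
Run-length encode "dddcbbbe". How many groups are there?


Input: dddcbbbe
Scanning for consecutive runs:
  Group 1: 'd' x 3 (positions 0-2)
  Group 2: 'c' x 1 (positions 3-3)
  Group 3: 'b' x 3 (positions 4-6)
  Group 4: 'e' x 1 (positions 7-7)
Total groups: 4

4


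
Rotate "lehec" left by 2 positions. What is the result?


Input: "lehec", rotate left by 2
First 2 characters: "le"
Remaining characters: "hec"
Concatenate remaining + first: "hec" + "le" = "hecle"

hecle


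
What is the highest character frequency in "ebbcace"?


Input: ebbcace
Character counts:
  'a': 1
  'b': 2
  'c': 2
  'e': 2
Maximum frequency: 2

2


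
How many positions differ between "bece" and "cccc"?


Comparing "bece" and "cccc" position by position:
  Position 0: 'b' vs 'c' => DIFFER
  Position 1: 'e' vs 'c' => DIFFER
  Position 2: 'c' vs 'c' => same
  Position 3: 'e' vs 'c' => DIFFER
Positions that differ: 3

3


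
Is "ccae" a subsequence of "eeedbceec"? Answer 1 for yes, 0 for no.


Check if "ccae" is a subsequence of "eeedbceec"
Greedy scan:
  Position 0 ('e'): no match needed
  Position 1 ('e'): no match needed
  Position 2 ('e'): no match needed
  Position 3 ('d'): no match needed
  Position 4 ('b'): no match needed
  Position 5 ('c'): matches sub[0] = 'c'
  Position 6 ('e'): no match needed
  Position 7 ('e'): no match needed
  Position 8 ('c'): matches sub[1] = 'c'
Only matched 2/4 characters => not a subsequence

0


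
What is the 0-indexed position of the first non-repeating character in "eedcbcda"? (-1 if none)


Input: eedcbcda
Character frequencies:
  'a': 1
  'b': 1
  'c': 2
  'd': 2
  'e': 2
Scanning left to right for freq == 1:
  Position 0 ('e'): freq=2, skip
  Position 1 ('e'): freq=2, skip
  Position 2 ('d'): freq=2, skip
  Position 3 ('c'): freq=2, skip
  Position 4 ('b'): unique! => answer = 4

4


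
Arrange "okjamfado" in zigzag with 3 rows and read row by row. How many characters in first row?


Zigzag "okjamfado" into 3 rows:
Placing characters:
  'o' => row 0
  'k' => row 1
  'j' => row 2
  'a' => row 1
  'm' => row 0
  'f' => row 1
  'a' => row 2
  'd' => row 1
  'o' => row 0
Rows:
  Row 0: "omo"
  Row 1: "kafd"
  Row 2: "ja"
First row length: 3

3


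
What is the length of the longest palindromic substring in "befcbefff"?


Input: "befcbefff"
Checking substrings for palindromes:
  [6:9] "fff" (len 3) => palindrome
  [6:8] "ff" (len 2) => palindrome
  [7:9] "ff" (len 2) => palindrome
Longest palindromic substring: "fff" with length 3

3


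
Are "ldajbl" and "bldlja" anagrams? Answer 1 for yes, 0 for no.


Strings: "ldajbl", "bldlja"
Sorted first:  abdjll
Sorted second: abdjll
Sorted forms match => anagrams

1


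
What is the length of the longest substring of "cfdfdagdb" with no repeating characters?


Input: "cfdfdagdb"
Sliding window (track last position of each char):
  Position 0 ('c'): window [0,0] length 1 -- new best
  Position 1 ('f'): window [0,1] length 2 -- new best
  Position 2 ('d'): window [0,2] length 3 -- new best
  Position 3 ('f'): repeat (last at 1), move window start to 2
  Position 3 ('f'): window [2,3] length 2
  Position 4 ('d'): repeat (last at 2), move window start to 3
  Position 4 ('d'): window [3,4] length 2
  Position 5 ('a'): window [3,5] length 3
  Position 6 ('g'): window [3,6] length 4 -- new best
  Position 7 ('d'): repeat (last at 4), move window start to 5
  Position 7 ('d'): window [5,7] length 3
  Position 8 ('b'): window [5,8] length 4
Longest substring with no repeats: "fdag" with length 4

4


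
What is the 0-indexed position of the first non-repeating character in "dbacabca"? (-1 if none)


Input: dbacabca
Character frequencies:
  'a': 3
  'b': 2
  'c': 2
  'd': 1
Scanning left to right for freq == 1:
  Position 0 ('d'): unique! => answer = 0

0


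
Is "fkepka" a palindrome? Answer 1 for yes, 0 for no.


Input: fkepka
Reversed: akpekf
  Compare pos 0 ('f') with pos 5 ('a'): MISMATCH
  Compare pos 1 ('k') with pos 4 ('k'): match
  Compare pos 2 ('e') with pos 3 ('p'): MISMATCH
Result: not a palindrome

0


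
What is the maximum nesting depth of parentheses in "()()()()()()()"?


Input: "()()()()()()()"
Tracking depth:
  Position 0 '(': depth becomes 1
  Position 1 ')': depth becomes 0
  Position 2 '(': depth becomes 1
  Position 3 ')': depth becomes 0
  Position 4 '(': depth becomes 1
  Position 5 ')': depth becomes 0
  Position 6 '(': depth becomes 1
  Position 7 ')': depth becomes 0
  Position 8 '(': depth becomes 1
  Position 9 ')': depth becomes 0
  Position 10 '(': depth becomes 1
  Position 11 ')': depth becomes 0
  Position 12 '(': depth becomes 1
  Position 13 ')': depth becomes 0
Maximum depth reached: 1

1


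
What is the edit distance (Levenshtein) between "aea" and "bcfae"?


Computing edit distance: "aea" -> "bcfae"
DP table:
           b    c    f    a    e
      0    1    2    3    4    5
  a   1    1    2    3    3    4
  e   2    2    2    3    4    3
  a   3    3    3    3    3    4
Edit distance = dp[3][5] = 4

4


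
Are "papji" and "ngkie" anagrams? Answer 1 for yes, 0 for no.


Strings: "papji", "ngkie"
Sorted first:  aijpp
Sorted second: egikn
Differ at position 0: 'a' vs 'e' => not anagrams

0


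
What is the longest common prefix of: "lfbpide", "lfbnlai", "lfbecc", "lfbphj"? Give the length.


Words: lfbpide, lfbnlai, lfbecc, lfbphj
  Position 0: all 'l' => match
  Position 1: all 'f' => match
  Position 2: all 'b' => match
  Position 3: ('p', 'n', 'e', 'p') => mismatch, stop
LCP = "lfb" (length 3)

3


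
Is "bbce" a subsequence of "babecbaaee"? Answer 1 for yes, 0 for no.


Check if "bbce" is a subsequence of "babecbaaee"
Greedy scan:
  Position 0 ('b'): matches sub[0] = 'b'
  Position 1 ('a'): no match needed
  Position 2 ('b'): matches sub[1] = 'b'
  Position 3 ('e'): no match needed
  Position 4 ('c'): matches sub[2] = 'c'
  Position 5 ('b'): no match needed
  Position 6 ('a'): no match needed
  Position 7 ('a'): no match needed
  Position 8 ('e'): matches sub[3] = 'e'
  Position 9 ('e'): no match needed
All 4 characters matched => is a subsequence

1


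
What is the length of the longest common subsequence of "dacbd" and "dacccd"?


LCS of "dacbd" and "dacccd"
DP table:
           d    a    c    c    c    d
      0    0    0    0    0    0    0
  d   0    1    1    1    1    1    1
  a   0    1    2    2    2    2    2
  c   0    1    2    3    3    3    3
  b   0    1    2    3    3    3    3
  d   0    1    2    3    3    3    4
LCS length = dp[5][6] = 4

4


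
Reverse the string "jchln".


Input: jchln
Reading characters right to left:
  Position 4: 'n'
  Position 3: 'l'
  Position 2: 'h'
  Position 1: 'c'
  Position 0: 'j'
Reversed: nlhcj

nlhcj


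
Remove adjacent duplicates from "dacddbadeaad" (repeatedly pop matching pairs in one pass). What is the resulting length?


Input: dacddbadeaad
Stack-based adjacent duplicate removal:
  Read 'd': push. Stack: d
  Read 'a': push. Stack: da
  Read 'c': push. Stack: dac
  Read 'd': push. Stack: dacd
  Read 'd': matches stack top 'd' => pop. Stack: dac
  Read 'b': push. Stack: dacb
  Read 'a': push. Stack: dacba
  Read 'd': push. Stack: dacbad
  Read 'e': push. Stack: dacbade
  Read 'a': push. Stack: dacbadea
  Read 'a': matches stack top 'a' => pop. Stack: dacbade
  Read 'd': push. Stack: dacbaded
Final stack: "dacbaded" (length 8)

8


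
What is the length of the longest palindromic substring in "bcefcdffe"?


Input: "bcefcdffe"
Checking substrings for palindromes:
  [6:8] "ff" (len 2) => palindrome
Longest palindromic substring: "ff" with length 2

2


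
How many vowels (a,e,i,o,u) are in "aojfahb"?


Input: aojfahb
Checking each character:
  'a' at position 0: vowel (running total: 1)
  'o' at position 1: vowel (running total: 2)
  'j' at position 2: consonant
  'f' at position 3: consonant
  'a' at position 4: vowel (running total: 3)
  'h' at position 5: consonant
  'b' at position 6: consonant
Total vowels: 3

3


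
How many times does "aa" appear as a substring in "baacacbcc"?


Searching for "aa" in "baacacbcc"
Scanning each position:
  Position 0: "ba" => no
  Position 1: "aa" => MATCH
  Position 2: "ac" => no
  Position 3: "ca" => no
  Position 4: "ac" => no
  Position 5: "cb" => no
  Position 6: "bc" => no
  Position 7: "cc" => no
Total occurrences: 1

1


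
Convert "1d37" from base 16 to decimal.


Input: "1d37" in base 16
Positional expansion:
  Digit '1' (value 1) x 16^3 = 4096
  Digit 'd' (value 13) x 16^2 = 3328
  Digit '3' (value 3) x 16^1 = 48
  Digit '7' (value 7) x 16^0 = 7
Sum = 7479

7479


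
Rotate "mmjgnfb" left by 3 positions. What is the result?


Input: "mmjgnfb", rotate left by 3
First 3 characters: "mmj"
Remaining characters: "gnfb"
Concatenate remaining + first: "gnfb" + "mmj" = "gnfbmmj"

gnfbmmj


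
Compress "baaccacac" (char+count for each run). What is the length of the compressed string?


Input: baaccacac
Runs:
  'b' x 1 => "b1"
  'a' x 2 => "a2"
  'c' x 2 => "c2"
  'a' x 1 => "a1"
  'c' x 1 => "c1"
  'a' x 1 => "a1"
  'c' x 1 => "c1"
Compressed: "b1a2c2a1c1a1c1"
Compressed length: 14

14


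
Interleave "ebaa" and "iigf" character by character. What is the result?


Interleaving "ebaa" and "iigf":
  Position 0: 'e' from first, 'i' from second => "ei"
  Position 1: 'b' from first, 'i' from second => "bi"
  Position 2: 'a' from first, 'g' from second => "ag"
  Position 3: 'a' from first, 'f' from second => "af"
Result: eibiagaf

eibiagaf


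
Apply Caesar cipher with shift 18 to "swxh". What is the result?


Caesar cipher: shift "swxh" by 18
  's' (pos 18) + 18 = pos 10 = 'k'
  'w' (pos 22) + 18 = pos 14 = 'o'
  'x' (pos 23) + 18 = pos 15 = 'p'
  'h' (pos 7) + 18 = pos 25 = 'z'
Result: kopz

kopz


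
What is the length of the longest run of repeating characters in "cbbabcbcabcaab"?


Input: "cbbabcbcabcaab"
Scanning for longest run:
  Position 1 ('b'): new char, reset run to 1
  Position 2 ('b'): continues run of 'b', length=2
  Position 3 ('a'): new char, reset run to 1
  Position 4 ('b'): new char, reset run to 1
  Position 5 ('c'): new char, reset run to 1
  Position 6 ('b'): new char, reset run to 1
  Position 7 ('c'): new char, reset run to 1
  Position 8 ('a'): new char, reset run to 1
  Position 9 ('b'): new char, reset run to 1
  Position 10 ('c'): new char, reset run to 1
  Position 11 ('a'): new char, reset run to 1
  Position 12 ('a'): continues run of 'a', length=2
  Position 13 ('b'): new char, reset run to 1
Longest run: 'b' with length 2

2


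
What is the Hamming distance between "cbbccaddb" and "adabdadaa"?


Comparing "cbbccaddb" and "adabdadaa" position by position:
  Position 0: 'c' vs 'a' => differ
  Position 1: 'b' vs 'd' => differ
  Position 2: 'b' vs 'a' => differ
  Position 3: 'c' vs 'b' => differ
  Position 4: 'c' vs 'd' => differ
  Position 5: 'a' vs 'a' => same
  Position 6: 'd' vs 'd' => same
  Position 7: 'd' vs 'a' => differ
  Position 8: 'b' vs 'a' => differ
Total differences (Hamming distance): 7

7


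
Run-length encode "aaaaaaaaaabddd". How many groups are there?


Input: aaaaaaaaaabddd
Scanning for consecutive runs:
  Group 1: 'a' x 10 (positions 0-9)
  Group 2: 'b' x 1 (positions 10-10)
  Group 3: 'd' x 3 (positions 11-13)
Total groups: 3

3


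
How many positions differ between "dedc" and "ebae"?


Comparing "dedc" and "ebae" position by position:
  Position 0: 'd' vs 'e' => DIFFER
  Position 1: 'e' vs 'b' => DIFFER
  Position 2: 'd' vs 'a' => DIFFER
  Position 3: 'c' vs 'e' => DIFFER
Positions that differ: 4

4


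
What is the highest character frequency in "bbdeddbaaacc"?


Input: bbdeddbaaacc
Character counts:
  'a': 3
  'b': 3
  'c': 2
  'd': 3
  'e': 1
Maximum frequency: 3

3


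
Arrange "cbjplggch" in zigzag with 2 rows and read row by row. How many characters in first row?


Zigzag "cbjplggch" into 2 rows:
Placing characters:
  'c' => row 0
  'b' => row 1
  'j' => row 0
  'p' => row 1
  'l' => row 0
  'g' => row 1
  'g' => row 0
  'c' => row 1
  'h' => row 0
Rows:
  Row 0: "cjlgh"
  Row 1: "bpgc"
First row length: 5

5


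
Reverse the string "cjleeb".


Input: cjleeb
Reading characters right to left:
  Position 5: 'b'
  Position 4: 'e'
  Position 3: 'e'
  Position 2: 'l'
  Position 1: 'j'
  Position 0: 'c'
Reversed: beeljc

beeljc


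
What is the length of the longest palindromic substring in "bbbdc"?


Input: "bbbdc"
Checking substrings for palindromes:
  [0:3] "bbb" (len 3) => palindrome
  [0:2] "bb" (len 2) => palindrome
  [1:3] "bb" (len 2) => palindrome
Longest palindromic substring: "bbb" with length 3

3


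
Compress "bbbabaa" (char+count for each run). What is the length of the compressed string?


Input: bbbabaa
Runs:
  'b' x 3 => "b3"
  'a' x 1 => "a1"
  'b' x 1 => "b1"
  'a' x 2 => "a2"
Compressed: "b3a1b1a2"
Compressed length: 8

8


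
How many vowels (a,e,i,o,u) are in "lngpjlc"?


Input: lngpjlc
Checking each character:
  'l' at position 0: consonant
  'n' at position 1: consonant
  'g' at position 2: consonant
  'p' at position 3: consonant
  'j' at position 4: consonant
  'l' at position 5: consonant
  'c' at position 6: consonant
Total vowels: 0

0


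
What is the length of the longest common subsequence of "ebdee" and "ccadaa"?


LCS of "ebdee" and "ccadaa"
DP table:
           c    c    a    d    a    a
      0    0    0    0    0    0    0
  e   0    0    0    0    0    0    0
  b   0    0    0    0    0    0    0
  d   0    0    0    0    1    1    1
  e   0    0    0    0    1    1    1
  e   0    0    0    0    1    1    1
LCS length = dp[5][6] = 1

1


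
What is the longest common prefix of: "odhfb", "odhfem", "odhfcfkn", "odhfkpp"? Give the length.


Words: odhfb, odhfem, odhfcfkn, odhfkpp
  Position 0: all 'o' => match
  Position 1: all 'd' => match
  Position 2: all 'h' => match
  Position 3: all 'f' => match
  Position 4: ('b', 'e', 'c', 'k') => mismatch, stop
LCP = "odhf" (length 4)

4


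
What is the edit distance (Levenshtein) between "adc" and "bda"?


Computing edit distance: "adc" -> "bda"
DP table:
           b    d    a
      0    1    2    3
  a   1    1    2    2
  d   2    2    1    2
  c   3    3    2    2
Edit distance = dp[3][3] = 2

2


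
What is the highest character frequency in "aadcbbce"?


Input: aadcbbce
Character counts:
  'a': 2
  'b': 2
  'c': 2
  'd': 1
  'e': 1
Maximum frequency: 2

2


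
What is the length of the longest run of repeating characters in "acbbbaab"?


Input: "acbbbaab"
Scanning for longest run:
  Position 1 ('c'): new char, reset run to 1
  Position 2 ('b'): new char, reset run to 1
  Position 3 ('b'): continues run of 'b', length=2
  Position 4 ('b'): continues run of 'b', length=3
  Position 5 ('a'): new char, reset run to 1
  Position 6 ('a'): continues run of 'a', length=2
  Position 7 ('b'): new char, reset run to 1
Longest run: 'b' with length 3

3


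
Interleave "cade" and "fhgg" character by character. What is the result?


Interleaving "cade" and "fhgg":
  Position 0: 'c' from first, 'f' from second => "cf"
  Position 1: 'a' from first, 'h' from second => "ah"
  Position 2: 'd' from first, 'g' from second => "dg"
  Position 3: 'e' from first, 'g' from second => "eg"
Result: cfahdgeg

cfahdgeg


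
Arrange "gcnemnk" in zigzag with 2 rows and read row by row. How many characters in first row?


Zigzag "gcnemnk" into 2 rows:
Placing characters:
  'g' => row 0
  'c' => row 1
  'n' => row 0
  'e' => row 1
  'm' => row 0
  'n' => row 1
  'k' => row 0
Rows:
  Row 0: "gnmk"
  Row 1: "cen"
First row length: 4

4


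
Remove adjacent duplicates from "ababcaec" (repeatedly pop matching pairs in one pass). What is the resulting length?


Input: ababcaec
Stack-based adjacent duplicate removal:
  Read 'a': push. Stack: a
  Read 'b': push. Stack: ab
  Read 'a': push. Stack: aba
  Read 'b': push. Stack: abab
  Read 'c': push. Stack: ababc
  Read 'a': push. Stack: ababca
  Read 'e': push. Stack: ababcae
  Read 'c': push. Stack: ababcaec
Final stack: "ababcaec" (length 8)

8


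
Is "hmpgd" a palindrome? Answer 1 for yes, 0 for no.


Input: hmpgd
Reversed: dgpmh
  Compare pos 0 ('h') with pos 4 ('d'): MISMATCH
  Compare pos 1 ('m') with pos 3 ('g'): MISMATCH
Result: not a palindrome

0


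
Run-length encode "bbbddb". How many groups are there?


Input: bbbddb
Scanning for consecutive runs:
  Group 1: 'b' x 3 (positions 0-2)
  Group 2: 'd' x 2 (positions 3-4)
  Group 3: 'b' x 1 (positions 5-5)
Total groups: 3

3


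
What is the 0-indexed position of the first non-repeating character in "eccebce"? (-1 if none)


Input: eccebce
Character frequencies:
  'b': 1
  'c': 3
  'e': 3
Scanning left to right for freq == 1:
  Position 0 ('e'): freq=3, skip
  Position 1 ('c'): freq=3, skip
  Position 2 ('c'): freq=3, skip
  Position 3 ('e'): freq=3, skip
  Position 4 ('b'): unique! => answer = 4

4


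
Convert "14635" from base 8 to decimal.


Input: "14635" in base 8
Positional expansion:
  Digit '1' (value 1) x 8^4 = 4096
  Digit '4' (value 4) x 8^3 = 2048
  Digit '6' (value 6) x 8^2 = 384
  Digit '3' (value 3) x 8^1 = 24
  Digit '5' (value 5) x 8^0 = 5
Sum = 6557

6557


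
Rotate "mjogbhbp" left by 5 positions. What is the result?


Input: "mjogbhbp", rotate left by 5
First 5 characters: "mjogb"
Remaining characters: "hbp"
Concatenate remaining + first: "hbp" + "mjogb" = "hbpmjogb"

hbpmjogb


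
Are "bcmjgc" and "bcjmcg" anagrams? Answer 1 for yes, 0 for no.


Strings: "bcmjgc", "bcjmcg"
Sorted first:  bccgjm
Sorted second: bccgjm
Sorted forms match => anagrams

1


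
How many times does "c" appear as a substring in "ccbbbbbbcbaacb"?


Searching for "c" in "ccbbbbbbcbaacb"
Scanning each position:
  Position 0: "c" => MATCH
  Position 1: "c" => MATCH
  Position 2: "b" => no
  Position 3: "b" => no
  Position 4: "b" => no
  Position 5: "b" => no
  Position 6: "b" => no
  Position 7: "b" => no
  Position 8: "c" => MATCH
  Position 9: "b" => no
  Position 10: "a" => no
  Position 11: "a" => no
  Position 12: "c" => MATCH
  Position 13: "b" => no
Total occurrences: 4

4


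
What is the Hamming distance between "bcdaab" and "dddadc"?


Comparing "bcdaab" and "dddadc" position by position:
  Position 0: 'b' vs 'd' => differ
  Position 1: 'c' vs 'd' => differ
  Position 2: 'd' vs 'd' => same
  Position 3: 'a' vs 'a' => same
  Position 4: 'a' vs 'd' => differ
  Position 5: 'b' vs 'c' => differ
Total differences (Hamming distance): 4

4


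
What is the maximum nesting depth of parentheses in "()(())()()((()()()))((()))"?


Input: "()(())()()((()()()))((()))"
Tracking depth:
  Position 0 '(': depth becomes 1
  Position 1 ')': depth becomes 0
  Position 2 '(': depth becomes 1
  Position 3 '(': depth becomes 2
  Position 4 ')': depth becomes 1
  Position 5 ')': depth becomes 0
  Position 6 '(': depth becomes 1
  Position 7 ')': depth becomes 0
  Position 8 '(': depth becomes 1
  Position 9 ')': depth becomes 0
  Position 10 '(': depth becomes 1
  Position 11 '(': depth becomes 2
  Position 12 '(': depth becomes 3
  Position 13 ')': depth becomes 2
  Position 14 '(': depth becomes 3
  Position 15 ')': depth becomes 2
  Position 16 '(': depth becomes 3
  Position 17 ')': depth becomes 2
  Position 18 ')': depth becomes 1
  Position 19 ')': depth becomes 0
  Position 20 '(': depth becomes 1
  Position 21 '(': depth becomes 2
  Position 22 '(': depth becomes 3
  Position 23 ')': depth becomes 2
  Position 24 ')': depth becomes 1
  Position 25 ')': depth becomes 0
Maximum depth reached: 3

3


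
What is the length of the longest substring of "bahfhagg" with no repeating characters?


Input: "bahfhagg"
Sliding window (track last position of each char):
  Position 0 ('b'): window [0,0] length 1 -- new best
  Position 1 ('a'): window [0,1] length 2 -- new best
  Position 2 ('h'): window [0,2] length 3 -- new best
  Position 3 ('f'): window [0,3] length 4 -- new best
  Position 4 ('h'): repeat (last at 2), move window start to 3
  Position 4 ('h'): window [3,4] length 2
  Position 5 ('a'): window [3,5] length 3
  Position 6 ('g'): window [3,6] length 4
  Position 7 ('g'): repeat (last at 6), move window start to 7
  Position 7 ('g'): window [7,7] length 1
Longest substring with no repeats: "bahf" with length 4

4


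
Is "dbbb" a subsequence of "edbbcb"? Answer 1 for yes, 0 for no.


Check if "dbbb" is a subsequence of "edbbcb"
Greedy scan:
  Position 0 ('e'): no match needed
  Position 1 ('d'): matches sub[0] = 'd'
  Position 2 ('b'): matches sub[1] = 'b'
  Position 3 ('b'): matches sub[2] = 'b'
  Position 4 ('c'): no match needed
  Position 5 ('b'): matches sub[3] = 'b'
All 4 characters matched => is a subsequence

1


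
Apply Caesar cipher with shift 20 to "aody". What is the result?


Caesar cipher: shift "aody" by 20
  'a' (pos 0) + 20 = pos 20 = 'u'
  'o' (pos 14) + 20 = pos 8 = 'i'
  'd' (pos 3) + 20 = pos 23 = 'x'
  'y' (pos 24) + 20 = pos 18 = 's'
Result: uixs

uixs


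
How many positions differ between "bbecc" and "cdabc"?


Comparing "bbecc" and "cdabc" position by position:
  Position 0: 'b' vs 'c' => DIFFER
  Position 1: 'b' vs 'd' => DIFFER
  Position 2: 'e' vs 'a' => DIFFER
  Position 3: 'c' vs 'b' => DIFFER
  Position 4: 'c' vs 'c' => same
Positions that differ: 4

4


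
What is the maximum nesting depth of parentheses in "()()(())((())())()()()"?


Input: "()()(())((())())()()()"
Tracking depth:
  Position 0 '(': depth becomes 1
  Position 1 ')': depth becomes 0
  Position 2 '(': depth becomes 1
  Position 3 ')': depth becomes 0
  Position 4 '(': depth becomes 1
  Position 5 '(': depth becomes 2
  Position 6 ')': depth becomes 1
  Position 7 ')': depth becomes 0
  Position 8 '(': depth becomes 1
  Position 9 '(': depth becomes 2
  Position 10 '(': depth becomes 3
  Position 11 ')': depth becomes 2
  Position 12 ')': depth becomes 1
  Position 13 '(': depth becomes 2
  Position 14 ')': depth becomes 1
  Position 15 ')': depth becomes 0
  Position 16 '(': depth becomes 1
  Position 17 ')': depth becomes 0
  Position 18 '(': depth becomes 1
  Position 19 ')': depth becomes 0
  Position 20 '(': depth becomes 1
  Position 21 ')': depth becomes 0
Maximum depth reached: 3

3


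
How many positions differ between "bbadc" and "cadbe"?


Comparing "bbadc" and "cadbe" position by position:
  Position 0: 'b' vs 'c' => DIFFER
  Position 1: 'b' vs 'a' => DIFFER
  Position 2: 'a' vs 'd' => DIFFER
  Position 3: 'd' vs 'b' => DIFFER
  Position 4: 'c' vs 'e' => DIFFER
Positions that differ: 5

5


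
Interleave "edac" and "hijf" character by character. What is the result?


Interleaving "edac" and "hijf":
  Position 0: 'e' from first, 'h' from second => "eh"
  Position 1: 'd' from first, 'i' from second => "di"
  Position 2: 'a' from first, 'j' from second => "aj"
  Position 3: 'c' from first, 'f' from second => "cf"
Result: ehdiajcf

ehdiajcf


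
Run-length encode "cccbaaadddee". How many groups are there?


Input: cccbaaadddee
Scanning for consecutive runs:
  Group 1: 'c' x 3 (positions 0-2)
  Group 2: 'b' x 1 (positions 3-3)
  Group 3: 'a' x 3 (positions 4-6)
  Group 4: 'd' x 3 (positions 7-9)
  Group 5: 'e' x 2 (positions 10-11)
Total groups: 5

5


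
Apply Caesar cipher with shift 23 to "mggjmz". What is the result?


Caesar cipher: shift "mggjmz" by 23
  'm' (pos 12) + 23 = pos 9 = 'j'
  'g' (pos 6) + 23 = pos 3 = 'd'
  'g' (pos 6) + 23 = pos 3 = 'd'
  'j' (pos 9) + 23 = pos 6 = 'g'
  'm' (pos 12) + 23 = pos 9 = 'j'
  'z' (pos 25) + 23 = pos 22 = 'w'
Result: jddgjw

jddgjw


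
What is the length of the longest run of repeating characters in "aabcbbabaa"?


Input: "aabcbbabaa"
Scanning for longest run:
  Position 1 ('a'): continues run of 'a', length=2
  Position 2 ('b'): new char, reset run to 1
  Position 3 ('c'): new char, reset run to 1
  Position 4 ('b'): new char, reset run to 1
  Position 5 ('b'): continues run of 'b', length=2
  Position 6 ('a'): new char, reset run to 1
  Position 7 ('b'): new char, reset run to 1
  Position 8 ('a'): new char, reset run to 1
  Position 9 ('a'): continues run of 'a', length=2
Longest run: 'a' with length 2

2


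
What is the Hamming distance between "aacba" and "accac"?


Comparing "aacba" and "accac" position by position:
  Position 0: 'a' vs 'a' => same
  Position 1: 'a' vs 'c' => differ
  Position 2: 'c' vs 'c' => same
  Position 3: 'b' vs 'a' => differ
  Position 4: 'a' vs 'c' => differ
Total differences (Hamming distance): 3

3


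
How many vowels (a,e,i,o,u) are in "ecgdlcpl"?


Input: ecgdlcpl
Checking each character:
  'e' at position 0: vowel (running total: 1)
  'c' at position 1: consonant
  'g' at position 2: consonant
  'd' at position 3: consonant
  'l' at position 4: consonant
  'c' at position 5: consonant
  'p' at position 6: consonant
  'l' at position 7: consonant
Total vowels: 1

1


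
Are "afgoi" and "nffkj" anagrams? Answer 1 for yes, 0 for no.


Strings: "afgoi", "nffkj"
Sorted first:  afgio
Sorted second: ffjkn
Differ at position 0: 'a' vs 'f' => not anagrams

0


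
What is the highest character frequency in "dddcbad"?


Input: dddcbad
Character counts:
  'a': 1
  'b': 1
  'c': 1
  'd': 4
Maximum frequency: 4

4


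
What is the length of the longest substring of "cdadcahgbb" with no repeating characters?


Input: "cdadcahgbb"
Sliding window (track last position of each char):
  Position 0 ('c'): window [0,0] length 1 -- new best
  Position 1 ('d'): window [0,1] length 2 -- new best
  Position 2 ('a'): window [0,2] length 3 -- new best
  Position 3 ('d'): repeat (last at 1), move window start to 2
  Position 3 ('d'): window [2,3] length 2
  Position 4 ('c'): window [2,4] length 3
  Position 5 ('a'): repeat (last at 2), move window start to 3
  Position 5 ('a'): window [3,5] length 3
  Position 6 ('h'): window [3,6] length 4 -- new best
  Position 7 ('g'): window [3,7] length 5 -- new best
  Position 8 ('b'): window [3,8] length 6 -- new best
  Position 9 ('b'): repeat (last at 8), move window start to 9
  Position 9 ('b'): window [9,9] length 1
Longest substring with no repeats: "dcahgb" with length 6

6


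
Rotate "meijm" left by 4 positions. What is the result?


Input: "meijm", rotate left by 4
First 4 characters: "meij"
Remaining characters: "m"
Concatenate remaining + first: "m" + "meij" = "mmeij"

mmeij


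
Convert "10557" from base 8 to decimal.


Input: "10557" in base 8
Positional expansion:
  Digit '1' (value 1) x 8^4 = 4096
  Digit '0' (value 0) x 8^3 = 0
  Digit '5' (value 5) x 8^2 = 320
  Digit '5' (value 5) x 8^1 = 40
  Digit '7' (value 7) x 8^0 = 7
Sum = 4463

4463


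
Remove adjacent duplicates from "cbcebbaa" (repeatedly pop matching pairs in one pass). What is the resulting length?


Input: cbcebbaa
Stack-based adjacent duplicate removal:
  Read 'c': push. Stack: c
  Read 'b': push. Stack: cb
  Read 'c': push. Stack: cbc
  Read 'e': push. Stack: cbce
  Read 'b': push. Stack: cbceb
  Read 'b': matches stack top 'b' => pop. Stack: cbce
  Read 'a': push. Stack: cbcea
  Read 'a': matches stack top 'a' => pop. Stack: cbce
Final stack: "cbce" (length 4)

4


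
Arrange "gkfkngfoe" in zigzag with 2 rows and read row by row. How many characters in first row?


Zigzag "gkfkngfoe" into 2 rows:
Placing characters:
  'g' => row 0
  'k' => row 1
  'f' => row 0
  'k' => row 1
  'n' => row 0
  'g' => row 1
  'f' => row 0
  'o' => row 1
  'e' => row 0
Rows:
  Row 0: "gfnfe"
  Row 1: "kkgo"
First row length: 5

5


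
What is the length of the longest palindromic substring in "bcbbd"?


Input: "bcbbd"
Checking substrings for palindromes:
  [0:3] "bcb" (len 3) => palindrome
  [2:4] "bb" (len 2) => palindrome
Longest palindromic substring: "bcb" with length 3

3


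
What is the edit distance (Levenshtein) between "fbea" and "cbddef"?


Computing edit distance: "fbea" -> "cbddef"
DP table:
           c    b    d    d    e    f
      0    1    2    3    4    5    6
  f   1    1    2    3    4    5    5
  b   2    2    1    2    3    4    5
  e   3    3    2    2    3    3    4
  a   4    4    3    3    3    4    4
Edit distance = dp[4][6] = 4

4


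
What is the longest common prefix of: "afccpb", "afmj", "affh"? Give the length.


Words: afccpb, afmj, affh
  Position 0: all 'a' => match
  Position 1: all 'f' => match
  Position 2: ('c', 'm', 'f') => mismatch, stop
LCP = "af" (length 2)

2


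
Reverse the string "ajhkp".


Input: ajhkp
Reading characters right to left:
  Position 4: 'p'
  Position 3: 'k'
  Position 2: 'h'
  Position 1: 'j'
  Position 0: 'a'
Reversed: pkhja

pkhja
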